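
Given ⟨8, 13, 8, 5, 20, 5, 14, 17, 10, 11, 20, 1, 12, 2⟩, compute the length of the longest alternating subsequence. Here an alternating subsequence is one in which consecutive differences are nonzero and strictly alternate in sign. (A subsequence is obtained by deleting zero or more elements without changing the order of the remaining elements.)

Track the best alternating length ending on an up-step vs a down-step at each position: up/down = 1/1, 2/1, 1/3, 1/3, 4/1, 1/5, 6/5, 6/5, 6/7, 8/7, 8/1, 1/9, 10/9, 10/11.
The maximum over both is 11; one such subsequence is 8, 13, 8, 20, 5, 14, 10, 11, 1, 12, 2.

11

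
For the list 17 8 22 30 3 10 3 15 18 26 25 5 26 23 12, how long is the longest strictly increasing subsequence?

6

Scanning left to right, the best length ending at each element is: 17→1, 8→1, 22→2, 30→3, 3→1, 10→2, 3→1, 15→3, 18→4, 26→5, 25→5, 5→2, 26→6, 23→5, 12→3.
So the longest increasing subsequence has length 6, e.g. 8, 10, 15, 18, 25, 26.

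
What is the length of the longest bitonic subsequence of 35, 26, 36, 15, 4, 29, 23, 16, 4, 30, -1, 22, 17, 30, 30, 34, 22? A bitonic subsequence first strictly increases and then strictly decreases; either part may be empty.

One longest bitonic subsequence is 35, 36, 29, 23, 16, 4, -1 (positions 1,3,6,7,8,9,11): it rises to 36 then falls. Length 7 is optimal.

7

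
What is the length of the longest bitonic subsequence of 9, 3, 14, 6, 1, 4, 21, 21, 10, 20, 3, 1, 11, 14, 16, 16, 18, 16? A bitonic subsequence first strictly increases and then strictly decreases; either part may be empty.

One longest bitonic subsequence is 3, 6, 10, 11, 14, 16, 18, 16 (positions 2,4,9,13,14,15,17,18): it rises to 18 then falls. Length 8 is optimal.

8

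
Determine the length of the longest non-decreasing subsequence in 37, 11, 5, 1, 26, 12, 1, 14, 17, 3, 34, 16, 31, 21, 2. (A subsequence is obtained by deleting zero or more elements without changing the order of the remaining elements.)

5

Let dp[i] be the longest non-decreasing subsequence ending at position i. Then dp = [1, 1, 1, 1, 2, 2, 2, 3, 4, 3, 5, 4, 5, 5, 3].
The maximum is 5; one witness is 11, 12, 14, 17, 34 at positions 2,6,8,9,11.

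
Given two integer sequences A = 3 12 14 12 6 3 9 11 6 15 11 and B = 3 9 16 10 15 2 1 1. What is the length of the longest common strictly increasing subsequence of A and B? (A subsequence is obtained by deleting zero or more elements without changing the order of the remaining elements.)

A longest common strictly increasing subsequence is 3, 9, 15 (length 3); it appears in order in both A and B, and no longer such subsequence exists.

3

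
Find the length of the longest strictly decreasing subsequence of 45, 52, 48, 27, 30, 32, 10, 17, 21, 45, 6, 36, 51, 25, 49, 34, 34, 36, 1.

6

Let dp[i] be the longest decreasing subsequence ending at position i. Then dp = [1, 1, 2, 3, 3, 3, 4, 4, 4, 3, 5, 4, 2, 5, 3, 5, 5, 4, 6].
The maximum is 6; one witness is 52, 48, 27, 10, 6, 1 at positions 2,3,4,7,11,19.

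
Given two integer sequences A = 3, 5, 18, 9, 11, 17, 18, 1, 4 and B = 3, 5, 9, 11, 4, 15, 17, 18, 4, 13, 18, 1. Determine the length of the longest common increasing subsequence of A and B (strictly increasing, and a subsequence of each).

6

A longest common strictly increasing subsequence is 3, 5, 9, 11, 17, 18 (length 6); it appears in order in both A and B, and no longer such subsequence exists.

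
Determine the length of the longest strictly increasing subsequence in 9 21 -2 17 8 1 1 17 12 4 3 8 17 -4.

One longest increasing subsequence is -2, 1, 4, 8, 17 (positions 3,6,10,12,13), of length 5; no longer one exists.

5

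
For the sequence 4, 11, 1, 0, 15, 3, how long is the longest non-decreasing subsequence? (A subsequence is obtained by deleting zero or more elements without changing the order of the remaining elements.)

3

One longest non-decreasing subsequence is 4, 11, 15 (positions 1,2,5), of length 3; no longer one exists.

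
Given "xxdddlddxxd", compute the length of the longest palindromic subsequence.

One longest palindromic subsequence is xxddlddxx (positions 1,2,3,4,6,7,8,9,10); it reads the same forward and backward, and the interval DP gives dp[1][11] = 9.

9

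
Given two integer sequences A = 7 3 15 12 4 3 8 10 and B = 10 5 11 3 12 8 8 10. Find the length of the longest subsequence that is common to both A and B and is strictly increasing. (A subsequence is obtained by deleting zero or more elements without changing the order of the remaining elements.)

3

A longest common strictly increasing subsequence is 3, 8, 10 (length 3); it appears in order in both A and B, and no longer such subsequence exists.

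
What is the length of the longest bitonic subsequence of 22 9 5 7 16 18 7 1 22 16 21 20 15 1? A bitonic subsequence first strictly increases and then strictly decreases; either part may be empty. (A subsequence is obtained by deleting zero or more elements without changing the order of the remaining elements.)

One longest bitonic subsequence is 5, 7, 16, 18, 22, 21, 20, 15, 1 (positions 3,4,5,6,9,11,12,13,14): it rises to 22 then falls. Length 9 is optimal.

9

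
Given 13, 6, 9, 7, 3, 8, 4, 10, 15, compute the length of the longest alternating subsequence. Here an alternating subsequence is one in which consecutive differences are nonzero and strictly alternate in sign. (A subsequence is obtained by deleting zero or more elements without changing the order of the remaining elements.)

Track the best alternating length ending on an up-step vs a down-step at each position: up/down = 1/1, 1/2, 3/2, 3/4, 1/4, 5/4, 5/6, 7/2, 7/1.
The maximum over both is 7; one such subsequence is 13, 6, 9, 7, 8, 4, 10.

7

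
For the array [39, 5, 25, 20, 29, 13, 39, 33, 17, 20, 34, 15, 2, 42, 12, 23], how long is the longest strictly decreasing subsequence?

Let dp[i] be the longest decreasing subsequence ending at position i. Then dp = [1, 2, 2, 3, 2, 4, 1, 2, 4, 3, 2, 5, 6, 1, 6, 3].
The maximum is 6; one witness is 39, 25, 20, 17, 15, 2 at positions 1,3,4,9,12,13.

6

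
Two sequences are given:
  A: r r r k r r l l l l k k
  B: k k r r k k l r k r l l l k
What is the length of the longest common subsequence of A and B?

Backtracking the LCS table gives one alignment: r (A1,B3) → r (A2,B4) → r (A3,B8) → k (A4,B9) → r (A6,B10) → l (A8,B11) → l (A9,B12) → l (A10,B13) → k (A12,B14).
So the longest common subsequence has length 9.

9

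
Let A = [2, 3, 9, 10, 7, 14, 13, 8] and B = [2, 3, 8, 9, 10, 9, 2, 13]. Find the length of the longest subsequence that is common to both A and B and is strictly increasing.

5

A longest common strictly increasing subsequence is 2, 3, 9, 10, 13 (length 5); it appears in order in both A and B, and no longer such subsequence exists.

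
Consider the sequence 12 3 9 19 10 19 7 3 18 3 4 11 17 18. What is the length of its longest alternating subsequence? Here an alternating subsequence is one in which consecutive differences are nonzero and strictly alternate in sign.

Track the best alternating length ending on an up-step vs a down-step at each position: up/down = 1/1, 1/2, 3/2, 3/1, 3/4, 5/1, 3/6, 1/6, 7/6, 1/8, 9/8, 9/8, 9/8, 9/6.
The maximum over both is 9; one such subsequence is 12, 3, 19, 10, 19, 7, 18, 3, 4.

9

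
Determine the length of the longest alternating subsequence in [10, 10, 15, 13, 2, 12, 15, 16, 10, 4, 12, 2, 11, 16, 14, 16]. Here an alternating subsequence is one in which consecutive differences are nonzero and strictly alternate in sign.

10

Track the best alternating length ending on an up-step vs a down-step at each position: up/down = 1/1, 1/1, 2/1, 2/3, 1/3, 4/3, 4/1, 4/1, 4/5, 4/5, 6/5, 1/7, 8/7, 8/1, 8/9, 10/1.
The maximum over both is 10; one such subsequence is 10, 15, 2, 12, 10, 12, 2, 16, 14, 16.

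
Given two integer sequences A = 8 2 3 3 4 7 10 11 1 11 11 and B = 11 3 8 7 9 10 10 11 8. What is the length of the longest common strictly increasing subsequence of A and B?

For each value that appears in both, track the longest common increasing run ending there.
The best achievable length is 4; one witness is 3, 7, 10, 11 (A-positions 3,6,7,8, B-positions 2,4,6,8).

4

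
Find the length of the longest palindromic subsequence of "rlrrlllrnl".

Using dp[i][j] = 2 + dp[i+1][j−1] if the ends match, else max(dp[i+1][j], dp[i][j−1]):
dp[1][10] = 7. A witness is lrlllrl at positions 2,4,5,6,7,8,10.

7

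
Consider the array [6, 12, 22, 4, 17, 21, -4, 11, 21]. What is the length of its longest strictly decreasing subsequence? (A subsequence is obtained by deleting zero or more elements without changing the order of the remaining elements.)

3

One longest decreasing subsequence is 6, 4, -4 (positions 1,4,7), of length 3; no longer one exists.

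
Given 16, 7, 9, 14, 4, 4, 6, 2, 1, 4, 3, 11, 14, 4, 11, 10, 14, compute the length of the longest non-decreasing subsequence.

6

One longest non-decreasing subsequence is 4, 4, 6, 11, 14, 14 (positions 5,6,7,12,13,17), of length 6; no longer one exists.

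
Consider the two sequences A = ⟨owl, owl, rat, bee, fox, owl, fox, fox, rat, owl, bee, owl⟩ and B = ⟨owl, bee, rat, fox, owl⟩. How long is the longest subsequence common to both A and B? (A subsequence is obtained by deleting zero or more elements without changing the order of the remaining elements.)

4

A longest common subsequence is owl, rat, fox, owl (length 4); the LCS DP confirms no longer common subsequence exists.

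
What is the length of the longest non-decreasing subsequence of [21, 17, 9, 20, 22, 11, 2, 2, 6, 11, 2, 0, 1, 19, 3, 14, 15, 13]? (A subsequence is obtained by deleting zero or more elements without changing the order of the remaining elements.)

Scanning left to right, the best length ending at each element is: 21→1, 17→1, 9→1, 20→2, 22→3, 11→2, 2→1, 2→2, 6→3, 11→4, 2→3, 0→1, 1→2, 19→5, 3→4, 14→5, 15→6, 13→5.
So the longest non-decreasing subsequence has length 6, e.g. 2, 2, 6, 11, 14, 15.

6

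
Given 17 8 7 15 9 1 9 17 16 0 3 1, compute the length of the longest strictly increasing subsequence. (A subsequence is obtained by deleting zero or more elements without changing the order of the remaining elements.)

Let dp[i] be the longest increasing subsequence ending at position i. Then dp = [1, 1, 1, 2, 2, 1, 2, 3, 3, 1, 2, 2].
The maximum is 3; one witness is 8, 15, 17 at positions 2,4,8.

3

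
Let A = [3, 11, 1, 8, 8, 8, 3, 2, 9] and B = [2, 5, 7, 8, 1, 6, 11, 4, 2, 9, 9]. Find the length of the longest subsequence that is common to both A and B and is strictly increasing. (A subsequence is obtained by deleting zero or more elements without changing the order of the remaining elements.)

A longest common strictly increasing subsequence is 1, 2, 9 (length 3); it appears in order in both A and B, and no longer such subsequence exists.

3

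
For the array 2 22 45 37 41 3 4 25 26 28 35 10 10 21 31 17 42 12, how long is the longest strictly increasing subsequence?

Let dp[i] be the longest increasing subsequence ending at position i. Then dp = [1, 2, 3, 3, 4, 2, 3, 4, 5, 6, 7, 4, 4, 5, 7, 5, 8, 5].
The maximum is 8; one witness is 2, 3, 4, 25, 26, 28, 35, 42 at positions 1,6,7,8,9,10,11,17.

8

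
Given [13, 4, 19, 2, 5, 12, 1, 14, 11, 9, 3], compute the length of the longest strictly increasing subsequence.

4

One longest increasing subsequence is 4, 5, 12, 14 (positions 2,5,6,8), of length 4; no longer one exists.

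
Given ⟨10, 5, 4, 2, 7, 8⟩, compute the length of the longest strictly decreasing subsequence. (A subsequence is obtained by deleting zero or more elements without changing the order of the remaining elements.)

Scanning left to right, the best length ending at each element is: 10→1, 5→2, 4→3, 2→4, 7→2, 8→2.
So the longest decreasing subsequence has length 4, e.g. 10, 5, 4, 2.

4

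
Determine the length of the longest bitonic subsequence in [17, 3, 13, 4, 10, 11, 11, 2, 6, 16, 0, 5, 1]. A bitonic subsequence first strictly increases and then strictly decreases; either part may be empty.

7

Let inc[i] be the LIS ending at i and dec[i] the longest strictly decreasing subsequence starting at i. inc = [1, 1, 2, 2, 3, 4, 4, 1, 3, 5, 1, 3, 2], dec = [6, 3, 5, 3, 4, 4, 4, 2, 3, 3, 1, 2, 1].
max_i inc[i]+dec[i]−1 = 7, with one witness 3, 4, 10, 11, 6, 5, 1.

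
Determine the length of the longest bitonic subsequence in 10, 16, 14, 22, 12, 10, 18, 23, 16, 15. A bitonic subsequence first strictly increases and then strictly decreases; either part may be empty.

6

One longest bitonic subsequence is 10, 16, 22, 18, 16, 15 (positions 1,2,4,7,9,10): it rises to 22 then falls. Length 6 is optimal.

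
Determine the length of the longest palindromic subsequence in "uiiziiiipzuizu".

10

One longest palindromic subsequence is uiziiiiziu (positions 1,3,4,5,6,7,8,10,12,14); it reads the same forward and backward, and the interval DP gives dp[1][14] = 10.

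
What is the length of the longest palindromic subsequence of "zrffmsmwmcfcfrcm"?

9

One longest palindromic subsequence is rffmwmffr (positions 2,3,4,7,8,9,11,13,14); it reads the same forward and backward, and the interval DP gives dp[1][16] = 9.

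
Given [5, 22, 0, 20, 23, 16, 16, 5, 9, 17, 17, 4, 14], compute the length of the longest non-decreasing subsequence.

5

One longest non-decreasing subsequence is 5, 16, 16, 17, 17 (positions 1,6,7,10,11), of length 5; no longer one exists.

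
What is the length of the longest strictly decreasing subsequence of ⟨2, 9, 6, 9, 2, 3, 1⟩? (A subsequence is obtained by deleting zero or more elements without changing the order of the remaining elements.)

Let dp[i] be the longest decreasing subsequence ending at position i. Then dp = [1, 1, 2, 1, 3, 3, 4].
The maximum is 4; one witness is 9, 6, 2, 1 at positions 2,3,5,7.

4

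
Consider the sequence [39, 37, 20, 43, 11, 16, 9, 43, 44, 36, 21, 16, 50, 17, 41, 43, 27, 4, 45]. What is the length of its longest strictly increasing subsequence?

6

Scanning left to right, the best length ending at each element is: 39→1, 37→1, 20→1, 43→2, 11→1, 16→2, 9→1, 43→3, 44→4, 36→3, 21→3, 16→2, 50→5, 17→3, 41→4, 43→5, 27→4, 4→1, 45→6.
So the longest increasing subsequence has length 6, e.g. 11, 16, 36, 41, 43, 45.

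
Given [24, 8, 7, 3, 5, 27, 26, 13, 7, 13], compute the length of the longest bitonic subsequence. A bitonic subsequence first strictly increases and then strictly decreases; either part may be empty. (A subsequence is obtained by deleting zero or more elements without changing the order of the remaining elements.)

Let inc[i] be the LIS ending at i and dec[i] the longest strictly decreasing subsequence starting at i. inc = [1, 1, 1, 1, 2, 3, 3, 3, 3, 4], dec = [4, 3, 2, 1, 1, 4, 3, 2, 1, 1].
max_i inc[i]+dec[i]−1 = 6, with one witness 3, 5, 27, 26, 13, 7.

6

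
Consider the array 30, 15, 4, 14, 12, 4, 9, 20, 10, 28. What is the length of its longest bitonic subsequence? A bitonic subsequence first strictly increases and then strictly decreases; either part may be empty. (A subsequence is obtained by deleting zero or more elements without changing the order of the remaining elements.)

5

One longest bitonic subsequence is 30, 15, 14, 12, 10 (positions 1,2,4,5,9): it rises to 30 then falls. Length 5 is optimal.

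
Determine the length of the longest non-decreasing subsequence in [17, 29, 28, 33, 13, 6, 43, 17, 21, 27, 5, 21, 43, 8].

5

Let dp[i] be the longest non-decreasing subsequence ending at position i. Then dp = [1, 2, 2, 3, 1, 1, 4, 2, 3, 4, 1, 4, 5, 2].
The maximum is 5; one witness is 17, 29, 33, 43, 43 at positions 1,2,4,7,13.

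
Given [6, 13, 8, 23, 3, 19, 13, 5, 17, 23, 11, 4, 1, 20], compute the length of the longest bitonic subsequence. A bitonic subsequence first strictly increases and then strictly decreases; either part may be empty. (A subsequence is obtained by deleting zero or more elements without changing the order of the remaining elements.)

8

Let inc[i] be the LIS ending at i and dec[i] the longest strictly decreasing subsequence starting at i. inc = [1, 2, 2, 3, 1, 3, 3, 2, 4, 5, 3, 2, 1, 5], dec = [4, 5, 4, 6, 2, 5, 4, 3, 4, 4, 3, 2, 1, 1].
max_i inc[i]+dec[i]−1 = 8, with one witness 6, 13, 23, 19, 17, 11, 4, 1.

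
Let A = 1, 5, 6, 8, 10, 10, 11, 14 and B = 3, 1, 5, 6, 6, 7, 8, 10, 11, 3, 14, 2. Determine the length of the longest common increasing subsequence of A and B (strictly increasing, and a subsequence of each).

7

For each value that appears in both, track the longest common increasing run ending there.
The best achievable length is 7; one witness is 1, 5, 6, 8, 10, 11, 14 (A-positions 1,2,3,4,5,7,8, B-positions 2,3,4,7,8,9,11).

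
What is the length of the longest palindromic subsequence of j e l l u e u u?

One longest palindromic subsequence is elle (positions 2,3,4,6); it reads the same forward and backward, and the interval DP gives dp[1][8] = 4.

4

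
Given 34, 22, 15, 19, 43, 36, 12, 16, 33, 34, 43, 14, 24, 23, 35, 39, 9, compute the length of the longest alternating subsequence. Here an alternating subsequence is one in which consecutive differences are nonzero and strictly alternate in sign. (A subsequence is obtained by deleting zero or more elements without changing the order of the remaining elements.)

10

A longest alternating subsequence is 34, 15, 19, 12, 16, 14, 24, 23, 35, 9 (positions 1,3,4,7,8,12,13,14,15,17); its 9 consecutive differences strictly alternate in sign, and length 10 is optimal.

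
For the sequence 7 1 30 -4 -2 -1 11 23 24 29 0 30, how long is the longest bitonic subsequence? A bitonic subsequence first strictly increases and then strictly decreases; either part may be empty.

One longest bitonic subsequence is -4, -2, -1, 11, 23, 24, 29, 0 (positions 4,5,6,7,8,9,10,11): it rises to 29 then falls. Length 8 is optimal.

8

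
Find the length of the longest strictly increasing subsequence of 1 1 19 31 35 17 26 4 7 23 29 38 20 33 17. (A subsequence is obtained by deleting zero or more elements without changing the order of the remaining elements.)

One longest increasing subsequence is 1, 4, 7, 23, 29, 38 (positions 1,8,9,10,11,12), of length 6; no longer one exists.

6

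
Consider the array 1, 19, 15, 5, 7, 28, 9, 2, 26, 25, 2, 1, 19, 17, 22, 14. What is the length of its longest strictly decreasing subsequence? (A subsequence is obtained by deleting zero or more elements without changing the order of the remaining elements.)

Scanning left to right, the best length ending at each element is: 1→1, 19→1, 15→2, 5→3, 7→3, 28→1, 9→3, 2→4, 26→2, 25→3, 2→4, 1→5, 19→4, 17→5, 22→4, 14→6.
So the longest decreasing subsequence has length 6, e.g. 28, 26, 25, 19, 17, 14.

6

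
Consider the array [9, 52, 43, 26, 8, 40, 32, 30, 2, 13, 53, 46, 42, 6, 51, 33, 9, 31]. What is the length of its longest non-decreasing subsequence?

5

One longest non-decreasing subsequence is 9, 26, 40, 46, 51 (positions 1,4,6,12,15), of length 5; no longer one exists.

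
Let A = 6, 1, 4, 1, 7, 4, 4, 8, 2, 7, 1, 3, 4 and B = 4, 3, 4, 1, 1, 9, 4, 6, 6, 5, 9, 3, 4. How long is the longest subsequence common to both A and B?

5

A longest common subsequence is 1, 1, 4, 3, 4 (length 5); the LCS DP confirms no longer common subsequence exists.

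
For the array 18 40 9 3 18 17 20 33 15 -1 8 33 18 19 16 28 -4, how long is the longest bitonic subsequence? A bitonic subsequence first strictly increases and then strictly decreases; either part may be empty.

One longest bitonic subsequence is 18, 40, 18, 17, 15, 8, -4 (positions 1,2,5,6,9,11,17): it rises to 40 then falls. Length 7 is optimal.

7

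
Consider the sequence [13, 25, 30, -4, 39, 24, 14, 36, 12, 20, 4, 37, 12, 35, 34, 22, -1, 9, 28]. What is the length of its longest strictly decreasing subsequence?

6

Scanning left to right, the best length ending at each element is: 13→1, 25→1, 30→1, -4→2, 39→1, 24→2, 14→3, 36→2, 12→4, 20→3, 4→5, 37→2, 12→4, 35→3, 34→4, 22→5, -1→6, 9→6, 28→5.
So the longest decreasing subsequence has length 6, e.g. 25, 24, 14, 12, 4, -1.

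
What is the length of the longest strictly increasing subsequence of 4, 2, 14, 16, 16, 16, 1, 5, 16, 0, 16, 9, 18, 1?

4

Scanning left to right, the best length ending at each element is: 4→1, 2→1, 14→2, 16→3, 16→3, 16→3, 1→1, 5→2, 16→3, 0→1, 16→3, 9→3, 18→4, 1→2.
So the longest increasing subsequence has length 4, e.g. 4, 14, 16, 18.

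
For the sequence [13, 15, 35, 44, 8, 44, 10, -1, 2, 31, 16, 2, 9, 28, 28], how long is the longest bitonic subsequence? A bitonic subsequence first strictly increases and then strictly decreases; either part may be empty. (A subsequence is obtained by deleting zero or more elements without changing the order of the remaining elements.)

Let inc[i] be the LIS ending at i and dec[i] the longest strictly decreasing subsequence starting at i. inc = [1, 2, 3, 4, 1, 4, 2, 1, 2, 3, 3, 2, 3, 4, 4], dec = [3, 3, 4, 4, 2, 4, 2, 1, 1, 3, 2, 1, 1, 1, 1].
max_i inc[i]+dec[i]−1 = 7, with one witness 13, 15, 35, 44, 31, 16, 9.

7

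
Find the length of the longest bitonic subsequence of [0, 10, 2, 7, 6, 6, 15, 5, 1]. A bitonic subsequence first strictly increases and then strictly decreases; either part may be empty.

6

One longest bitonic subsequence is 0, 10, 7, 6, 5, 1 (positions 1,2,4,6,8,9): it rises to 10 then falls. Length 6 is optimal.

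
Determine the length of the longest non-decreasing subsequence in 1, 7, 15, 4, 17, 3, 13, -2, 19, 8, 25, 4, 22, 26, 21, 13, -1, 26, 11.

8

One longest non-decreasing subsequence is 1, 7, 15, 17, 19, 25, 26, 26 (positions 1,2,3,5,9,11,14,18), of length 8; no longer one exists.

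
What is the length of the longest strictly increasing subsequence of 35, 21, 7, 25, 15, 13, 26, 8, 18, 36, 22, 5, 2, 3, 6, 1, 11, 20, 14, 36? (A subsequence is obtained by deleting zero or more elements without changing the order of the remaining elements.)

Scanning left to right, the best length ending at each element is: 35→1, 21→1, 7→1, 25→2, 15→2, 13→2, 26→3, 8→2, 18→3, 36→4, 22→4, 5→1, 2→1, 3→2, 6→3, 1→1, 11→4, 20→5, 14→5, 36→6.
So the longest increasing subsequence has length 6, e.g. 2, 3, 6, 11, 20, 36.

6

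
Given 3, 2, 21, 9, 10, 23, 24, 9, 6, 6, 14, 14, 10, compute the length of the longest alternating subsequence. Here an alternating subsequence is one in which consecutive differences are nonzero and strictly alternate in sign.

8

Track the best alternating length ending on an up-step vs a down-step at each position: up/down = 1/1, 1/2, 3/1, 3/4, 5/4, 5/1, 5/1, 3/6, 3/6, 3/6, 7/6, 7/6, 7/8.
The maximum over both is 8; one such subsequence is 3, 2, 21, 9, 10, 9, 14, 10.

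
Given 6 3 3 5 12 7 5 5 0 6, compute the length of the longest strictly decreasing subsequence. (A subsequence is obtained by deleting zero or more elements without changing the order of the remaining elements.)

4

Scanning left to right, the best length ending at each element is: 6→1, 3→2, 3→2, 5→2, 12→1, 7→2, 5→3, 5→3, 0→4, 6→3.
So the longest decreasing subsequence has length 4, e.g. 12, 7, 5, 0.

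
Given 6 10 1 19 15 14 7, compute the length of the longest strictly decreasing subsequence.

Let dp[i] be the longest decreasing subsequence ending at position i. Then dp = [1, 1, 2, 1, 2, 3, 4].
The maximum is 4; one witness is 19, 15, 14, 7 at positions 4,5,6,7.

4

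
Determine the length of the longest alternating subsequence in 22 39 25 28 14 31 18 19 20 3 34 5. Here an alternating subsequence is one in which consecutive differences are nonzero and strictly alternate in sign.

11

A longest alternating subsequence is 22, 39, 25, 28, 14, 31, 18, 19, 3, 34, 5 (positions 1,2,3,4,5,6,7,8,10,11,12); its 10 consecutive differences strictly alternate in sign, and length 11 is optimal.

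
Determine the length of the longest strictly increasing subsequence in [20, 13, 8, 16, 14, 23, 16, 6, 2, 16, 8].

3

Let dp[i] be the longest increasing subsequence ending at position i. Then dp = [1, 1, 1, 2, 2, 3, 3, 1, 1, 3, 2].
The maximum is 3; one witness is 13, 16, 23 at positions 2,4,6.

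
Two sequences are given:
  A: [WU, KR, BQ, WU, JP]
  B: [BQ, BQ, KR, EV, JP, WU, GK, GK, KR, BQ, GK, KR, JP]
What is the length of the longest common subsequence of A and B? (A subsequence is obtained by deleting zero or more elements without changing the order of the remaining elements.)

A longest common subsequence is WU, KR, BQ, JP (length 4); the LCS DP confirms no longer common subsequence exists.

4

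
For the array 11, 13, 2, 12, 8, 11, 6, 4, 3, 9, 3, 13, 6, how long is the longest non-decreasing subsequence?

4

Let dp[i] be the longest non-decreasing subsequence ending at position i. Then dp = [1, 2, 1, 2, 2, 3, 2, 2, 2, 3, 3, 4, 4].
The maximum is 4; one witness is 2, 8, 11, 13 at positions 3,5,6,12.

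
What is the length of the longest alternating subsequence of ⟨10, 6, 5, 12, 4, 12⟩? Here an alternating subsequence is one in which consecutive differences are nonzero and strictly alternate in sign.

5

A longest alternating subsequence is 10, 6, 12, 4, 12 (positions 1,2,4,5,6); its 4 consecutive differences strictly alternate in sign, and length 5 is optimal.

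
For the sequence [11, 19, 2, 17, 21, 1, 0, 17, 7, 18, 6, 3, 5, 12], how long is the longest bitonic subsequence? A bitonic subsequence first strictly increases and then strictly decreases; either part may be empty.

One longest bitonic subsequence is 11, 19, 21, 17, 7, 6, 5 (positions 1,2,5,8,9,11,13): it rises to 21 then falls. Length 7 is optimal.

7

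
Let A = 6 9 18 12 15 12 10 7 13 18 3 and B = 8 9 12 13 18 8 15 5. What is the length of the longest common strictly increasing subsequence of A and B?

4

For each value that appears in both, track the longest common increasing run ending there.
The best achievable length is 4; one witness is 9, 12, 13, 18 (A-positions 2,4,9,10, B-positions 2,3,4,5).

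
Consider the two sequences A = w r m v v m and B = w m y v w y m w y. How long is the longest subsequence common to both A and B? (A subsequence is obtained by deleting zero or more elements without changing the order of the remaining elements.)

4

Backtracking the LCS table gives one alignment: w (A1,B1) → m (A3,B2) → v (A4,B4) → m (A6,B7).
So the longest common subsequence has length 4.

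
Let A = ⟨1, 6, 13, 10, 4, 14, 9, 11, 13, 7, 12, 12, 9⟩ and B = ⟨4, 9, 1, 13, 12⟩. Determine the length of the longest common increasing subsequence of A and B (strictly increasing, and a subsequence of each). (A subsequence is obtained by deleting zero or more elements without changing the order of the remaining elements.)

3

For each value that appears in both, track the longest common increasing run ending there.
The best achievable length is 3; one witness is 4, 9, 13 (A-positions 5,7,9, B-positions 1,2,4).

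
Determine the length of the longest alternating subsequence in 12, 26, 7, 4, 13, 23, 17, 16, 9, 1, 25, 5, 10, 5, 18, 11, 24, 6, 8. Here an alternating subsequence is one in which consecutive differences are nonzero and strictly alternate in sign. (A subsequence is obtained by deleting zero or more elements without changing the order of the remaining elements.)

A longest alternating subsequence is 12, 26, 7, 23, 17, 25, 5, 10, 5, 18, 11, 24, 6, 8 (positions 1,2,3,6,7,11,12,13,14,15,16,17,18,19); its 13 consecutive differences strictly alternate in sign, and length 14 is optimal.

14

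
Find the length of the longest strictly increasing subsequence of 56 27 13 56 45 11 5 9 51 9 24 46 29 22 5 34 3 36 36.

Scanning left to right, the best length ending at each element is: 56→1, 27→1, 13→1, 56→2, 45→2, 11→1, 5→1, 9→2, 51→3, 9→2, 24→3, 46→4, 29→4, 22→3, 5→1, 34→5, 3→1, 36→6, 36→6.
So the longest increasing subsequence has length 6, e.g. 5, 9, 24, 29, 34, 36.

6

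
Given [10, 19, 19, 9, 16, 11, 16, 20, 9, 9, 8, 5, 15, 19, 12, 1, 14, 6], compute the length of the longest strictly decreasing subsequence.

Scanning left to right, the best length ending at each element is: 10→1, 19→1, 19→1, 9→2, 16→2, 11→3, 16→2, 20→1, 9→4, 9→4, 8→5, 5→6, 15→3, 19→2, 12→4, 1→7, 14→4, 6→6.
So the longest decreasing subsequence has length 7, e.g. 19, 16, 11, 9, 8, 5, 1.

7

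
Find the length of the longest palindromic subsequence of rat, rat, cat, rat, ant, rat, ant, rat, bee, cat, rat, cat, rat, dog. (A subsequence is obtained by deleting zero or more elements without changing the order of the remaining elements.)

11

One longest palindromic subsequence is rat rat cat rat ant rat ant rat cat rat rat (positions 1,2,3,4,5,6,7,8,10,11,13); it reads the same forward and backward, and the interval DP gives dp[1][14] = 11.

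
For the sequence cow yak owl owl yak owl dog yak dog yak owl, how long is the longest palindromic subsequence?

One longest palindromic subsequence is owl yak dog yak dog yak owl (positions 3,5,7,8,9,10,11); it reads the same forward and backward, and the interval DP gives dp[1][11] = 7.

7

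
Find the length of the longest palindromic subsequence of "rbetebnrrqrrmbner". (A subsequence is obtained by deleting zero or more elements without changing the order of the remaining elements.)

One longest palindromic subsequence is renrrqrrner (positions 1,3,7,8,9,10,11,12,15,16,17); it reads the same forward and backward, and the interval DP gives dp[1][17] = 11.

11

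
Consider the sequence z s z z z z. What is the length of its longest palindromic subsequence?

Using dp[i][j] = 2 + dp[i+1][j−1] if the ends match, else max(dp[i+1][j], dp[i][j−1]):
dp[1][6] = 5. A witness is zzzzz at positions 1,3,4,5,6.

5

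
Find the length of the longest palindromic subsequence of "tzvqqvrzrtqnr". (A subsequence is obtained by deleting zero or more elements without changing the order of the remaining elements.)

Using dp[i][j] = 2 + dp[i+1][j−1] if the ends match, else max(dp[i+1][j], dp[i][j−1]):
dp[1][13] = 8. A witness is tzvqqvzt at positions 1,2,3,4,5,6,8,10.

8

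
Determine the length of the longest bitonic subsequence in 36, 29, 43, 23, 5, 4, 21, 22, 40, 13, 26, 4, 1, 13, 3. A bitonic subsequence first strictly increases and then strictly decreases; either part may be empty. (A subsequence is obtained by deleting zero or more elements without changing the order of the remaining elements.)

One longest bitonic subsequence is 36, 29, 23, 22, 13, 4, 3 (positions 1,2,4,8,10,12,15): it rises to 36 then falls. Length 7 is optimal.

7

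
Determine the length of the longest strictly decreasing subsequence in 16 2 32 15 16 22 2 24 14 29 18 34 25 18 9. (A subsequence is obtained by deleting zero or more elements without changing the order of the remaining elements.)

5

One longest decreasing subsequence is 32, 29, 25, 18, 9 (positions 3,10,13,14,15), of length 5; no longer one exists.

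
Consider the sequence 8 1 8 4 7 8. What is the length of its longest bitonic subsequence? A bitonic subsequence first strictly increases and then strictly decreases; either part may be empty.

One longest bitonic subsequence is 1, 4, 7, 8 (positions 2,4,5,6): it rises to 8 then falls. Length 4 is optimal.

4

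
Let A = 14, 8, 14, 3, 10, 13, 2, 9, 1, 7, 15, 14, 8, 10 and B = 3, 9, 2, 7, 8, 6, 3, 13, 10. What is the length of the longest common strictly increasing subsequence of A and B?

4

For each value that appears in both, track the longest common increasing run ending there.
The best achievable length is 4; one witness is 3, 7, 8, 10 (A-positions 4,10,13,14, B-positions 1,4,5,9).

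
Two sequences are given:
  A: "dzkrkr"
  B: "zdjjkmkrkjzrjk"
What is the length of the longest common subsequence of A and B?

Backtracking the LCS table gives one alignment: d (A1,B2) → k (A3,B7) → r (A4,B8) → k (A5,B9) → r (A6,B12).
So the longest common subsequence has length 5.

5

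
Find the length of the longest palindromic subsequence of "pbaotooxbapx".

7

Using dp[i][j] = 2 + dp[i+1][j−1] if the ends match, else max(dp[i+1][j], dp[i][j−1]):
dp[1][12] = 7. A witness is paoooap at positions 1,3,4,6,7,10,11.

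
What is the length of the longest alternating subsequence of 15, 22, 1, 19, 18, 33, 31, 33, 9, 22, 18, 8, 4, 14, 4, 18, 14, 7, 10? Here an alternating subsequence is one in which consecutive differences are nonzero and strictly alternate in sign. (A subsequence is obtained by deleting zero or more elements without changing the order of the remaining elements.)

Track the best alternating length ending on an up-step vs a down-step at each position: up/down = 1/1, 2/1, 1/3, 4/3, 4/5, 6/1, 6/7, 8/1, 4/9, 10/9, 10/11, 4/11, 4/11, 12/11, 4/13, 14/11, 14/15, 14/15, 16/15.
The maximum over both is 16; one such subsequence is 15, 22, 1, 19, 18, 33, 31, 33, 9, 22, 8, 14, 4, 18, 7, 10.

16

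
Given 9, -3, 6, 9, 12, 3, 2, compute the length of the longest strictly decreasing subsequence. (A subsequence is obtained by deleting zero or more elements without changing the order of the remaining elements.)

4

Let dp[i] be the longest decreasing subsequence ending at position i. Then dp = [1, 2, 2, 1, 1, 3, 4].
The maximum is 4; one witness is 9, 6, 3, 2 at positions 1,3,6,7.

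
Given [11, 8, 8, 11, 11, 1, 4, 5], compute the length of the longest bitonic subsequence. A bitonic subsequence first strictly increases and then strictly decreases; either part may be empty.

3

Let inc[i] be the LIS ending at i and dec[i] the longest strictly decreasing subsequence starting at i. inc = [1, 1, 1, 2, 2, 1, 2, 3], dec = [3, 2, 2, 2, 2, 1, 1, 1].
max_i inc[i]+dec[i]−1 = 3, with one witness 11, 8, 5.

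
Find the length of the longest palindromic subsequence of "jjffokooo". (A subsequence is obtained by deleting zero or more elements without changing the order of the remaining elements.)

Using dp[i][j] = 2 + dp[i+1][j−1] if the ends match, else max(dp[i+1][j], dp[i][j−1]):
dp[1][9] = 4. A witness is oooo at positions 5,7,8,9.

4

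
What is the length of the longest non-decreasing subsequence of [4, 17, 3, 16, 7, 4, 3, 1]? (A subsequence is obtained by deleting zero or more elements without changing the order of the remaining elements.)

2

One longest non-decreasing subsequence is 4, 17 (positions 1,2), of length 2; no longer one exists.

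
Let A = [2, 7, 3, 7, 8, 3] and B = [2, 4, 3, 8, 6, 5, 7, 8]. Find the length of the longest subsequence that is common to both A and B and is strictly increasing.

4

For each value that appears in both, track the longest common increasing run ending there.
The best achievable length is 4; one witness is 2, 3, 7, 8 (A-positions 1,3,4,5, B-positions 1,3,7,8).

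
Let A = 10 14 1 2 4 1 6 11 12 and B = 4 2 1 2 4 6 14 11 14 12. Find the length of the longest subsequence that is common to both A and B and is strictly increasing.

6

A longest common strictly increasing subsequence is 1, 2, 4, 6, 11, 12 (length 6); it appears in order in both A and B, and no longer such subsequence exists.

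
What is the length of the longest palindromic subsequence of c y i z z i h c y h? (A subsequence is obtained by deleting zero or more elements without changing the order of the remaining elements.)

6

One longest palindromic subsequence is yizziy (positions 2,3,4,5,6,9); it reads the same forward and backward, and the interval DP gives dp[1][10] = 6.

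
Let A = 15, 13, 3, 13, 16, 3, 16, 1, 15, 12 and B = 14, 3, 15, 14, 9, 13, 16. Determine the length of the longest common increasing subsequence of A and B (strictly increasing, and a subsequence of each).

A longest common strictly increasing subsequence is 3, 13, 16 (length 3); it appears in order in both A and B, and no longer such subsequence exists.

3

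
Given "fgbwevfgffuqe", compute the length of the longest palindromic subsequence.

5

Using dp[i][j] = 2 + dp[i+1][j−1] if the ends match, else max(dp[i+1][j], dp[i][j−1]):
dp[1][13] = 5. A witness is efffe at positions 5,7,9,10,13.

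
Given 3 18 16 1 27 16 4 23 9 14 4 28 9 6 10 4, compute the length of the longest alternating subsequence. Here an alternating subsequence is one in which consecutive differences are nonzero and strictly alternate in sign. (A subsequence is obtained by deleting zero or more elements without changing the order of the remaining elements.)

13

Track the best alternating length ending on an up-step vs a down-step at each position: up/down = 1/1, 2/1, 2/3, 1/3, 4/1, 4/5, 4/5, 6/5, 6/7, 8/7, 4/9, 10/1, 10/11, 10/11, 12/11, 4/13.
The maximum over both is 13; one such subsequence is 3, 18, 16, 27, 16, 23, 9, 14, 4, 28, 9, 10, 4.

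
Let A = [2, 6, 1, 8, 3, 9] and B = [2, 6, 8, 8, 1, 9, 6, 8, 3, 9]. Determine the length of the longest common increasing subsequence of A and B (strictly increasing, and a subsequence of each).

For each value that appears in both, track the longest common increasing run ending there.
The best achievable length is 4; one witness is 2, 6, 8, 9 (A-positions 1,2,4,6, B-positions 1,2,3,6).

4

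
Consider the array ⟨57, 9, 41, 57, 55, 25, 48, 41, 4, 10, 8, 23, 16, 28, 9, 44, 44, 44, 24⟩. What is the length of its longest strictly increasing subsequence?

5

One longest increasing subsequence is 9, 10, 23, 28, 44 (positions 2,10,12,14,16), of length 5; no longer one exists.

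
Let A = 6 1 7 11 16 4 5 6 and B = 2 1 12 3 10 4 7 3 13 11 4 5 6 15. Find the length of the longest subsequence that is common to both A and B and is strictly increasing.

4

A longest common strictly increasing subsequence is 1, 4, 5, 6 (length 4); it appears in order in both A and B, and no longer such subsequence exists.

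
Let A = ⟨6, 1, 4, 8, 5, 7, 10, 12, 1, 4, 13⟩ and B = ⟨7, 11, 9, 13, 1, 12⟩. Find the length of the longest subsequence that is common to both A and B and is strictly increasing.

A longest common strictly increasing subsequence is 7, 13 (length 2); it appears in order in both A and B, and no longer such subsequence exists.

2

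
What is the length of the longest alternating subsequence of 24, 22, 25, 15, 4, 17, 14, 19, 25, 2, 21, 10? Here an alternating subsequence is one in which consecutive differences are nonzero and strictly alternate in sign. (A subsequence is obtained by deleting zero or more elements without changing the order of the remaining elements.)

Track the best alternating length ending on an up-step vs a down-step at each position: up/down = 1/1, 1/2, 3/1, 1/4, 1/4, 5/4, 5/6, 7/4, 7/1, 1/8, 9/8, 9/10.
The maximum over both is 10; one such subsequence is 24, 22, 25, 15, 17, 14, 19, 2, 21, 10.

10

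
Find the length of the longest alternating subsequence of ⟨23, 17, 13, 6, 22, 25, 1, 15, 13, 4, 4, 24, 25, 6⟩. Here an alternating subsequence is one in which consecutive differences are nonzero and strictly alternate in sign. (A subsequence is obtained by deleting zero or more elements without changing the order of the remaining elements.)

8

Track the best alternating length ending on an up-step vs a down-step at each position: up/down = 1/1, 1/2, 1/2, 1/2, 3/2, 3/1, 1/4, 5/4, 5/6, 5/6, 5/6, 7/4, 7/1, 7/8.
The maximum over both is 8; one such subsequence is 23, 17, 22, 1, 15, 13, 24, 6.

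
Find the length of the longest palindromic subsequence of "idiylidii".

7

One longest palindromic subsequence is idilidi (positions 1,2,3,5,6,7,9); it reads the same forward and backward, and the interval DP gives dp[1][9] = 7.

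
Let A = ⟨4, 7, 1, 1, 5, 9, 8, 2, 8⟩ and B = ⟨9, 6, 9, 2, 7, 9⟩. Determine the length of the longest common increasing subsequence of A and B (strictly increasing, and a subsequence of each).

For each value that appears in both, track the longest common increasing run ending there.
The best achievable length is 2; one witness is 7, 9 (A-positions 2,6, B-positions 5,6).

2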